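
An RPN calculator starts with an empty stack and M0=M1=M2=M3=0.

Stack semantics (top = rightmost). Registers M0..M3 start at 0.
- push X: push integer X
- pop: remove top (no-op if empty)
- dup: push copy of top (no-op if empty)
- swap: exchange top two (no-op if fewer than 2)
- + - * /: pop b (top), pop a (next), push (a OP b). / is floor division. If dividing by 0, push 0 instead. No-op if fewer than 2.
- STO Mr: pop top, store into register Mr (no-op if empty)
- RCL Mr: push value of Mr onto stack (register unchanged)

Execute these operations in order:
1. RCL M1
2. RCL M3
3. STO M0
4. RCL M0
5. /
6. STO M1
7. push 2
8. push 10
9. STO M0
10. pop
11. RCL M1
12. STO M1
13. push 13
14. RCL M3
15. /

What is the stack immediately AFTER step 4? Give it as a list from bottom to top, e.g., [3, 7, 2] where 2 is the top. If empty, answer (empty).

After op 1 (RCL M1): stack=[0] mem=[0,0,0,0]
After op 2 (RCL M3): stack=[0,0] mem=[0,0,0,0]
After op 3 (STO M0): stack=[0] mem=[0,0,0,0]
After op 4 (RCL M0): stack=[0,0] mem=[0,0,0,0]

[0, 0]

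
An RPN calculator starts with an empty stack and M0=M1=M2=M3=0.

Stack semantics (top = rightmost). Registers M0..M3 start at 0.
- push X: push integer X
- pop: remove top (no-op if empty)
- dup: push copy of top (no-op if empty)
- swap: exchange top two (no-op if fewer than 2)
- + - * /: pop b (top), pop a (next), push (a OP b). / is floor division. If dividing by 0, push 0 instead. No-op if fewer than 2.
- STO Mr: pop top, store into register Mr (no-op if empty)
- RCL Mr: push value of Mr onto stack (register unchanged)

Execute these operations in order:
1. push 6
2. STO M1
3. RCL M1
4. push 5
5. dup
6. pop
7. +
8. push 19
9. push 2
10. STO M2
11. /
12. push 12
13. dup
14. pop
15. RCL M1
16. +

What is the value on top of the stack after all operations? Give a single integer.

Answer: 18

Derivation:
After op 1 (push 6): stack=[6] mem=[0,0,0,0]
After op 2 (STO M1): stack=[empty] mem=[0,6,0,0]
After op 3 (RCL M1): stack=[6] mem=[0,6,0,0]
After op 4 (push 5): stack=[6,5] mem=[0,6,0,0]
After op 5 (dup): stack=[6,5,5] mem=[0,6,0,0]
After op 6 (pop): stack=[6,5] mem=[0,6,0,0]
After op 7 (+): stack=[11] mem=[0,6,0,0]
After op 8 (push 19): stack=[11,19] mem=[0,6,0,0]
After op 9 (push 2): stack=[11,19,2] mem=[0,6,0,0]
After op 10 (STO M2): stack=[11,19] mem=[0,6,2,0]
After op 11 (/): stack=[0] mem=[0,6,2,0]
After op 12 (push 12): stack=[0,12] mem=[0,6,2,0]
After op 13 (dup): stack=[0,12,12] mem=[0,6,2,0]
After op 14 (pop): stack=[0,12] mem=[0,6,2,0]
After op 15 (RCL M1): stack=[0,12,6] mem=[0,6,2,0]
After op 16 (+): stack=[0,18] mem=[0,6,2,0]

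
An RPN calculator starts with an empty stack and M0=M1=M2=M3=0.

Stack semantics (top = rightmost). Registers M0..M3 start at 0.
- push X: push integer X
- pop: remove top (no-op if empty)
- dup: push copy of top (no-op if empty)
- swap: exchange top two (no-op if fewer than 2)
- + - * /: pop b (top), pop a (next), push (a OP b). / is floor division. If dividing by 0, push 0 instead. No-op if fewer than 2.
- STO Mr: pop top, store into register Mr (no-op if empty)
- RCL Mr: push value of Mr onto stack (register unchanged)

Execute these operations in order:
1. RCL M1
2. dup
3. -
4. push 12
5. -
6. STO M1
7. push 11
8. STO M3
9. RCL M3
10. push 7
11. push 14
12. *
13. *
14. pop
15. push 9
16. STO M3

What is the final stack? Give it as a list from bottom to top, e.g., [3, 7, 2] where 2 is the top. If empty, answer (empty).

Answer: (empty)

Derivation:
After op 1 (RCL M1): stack=[0] mem=[0,0,0,0]
After op 2 (dup): stack=[0,0] mem=[0,0,0,0]
After op 3 (-): stack=[0] mem=[0,0,0,0]
After op 4 (push 12): stack=[0,12] mem=[0,0,0,0]
After op 5 (-): stack=[-12] mem=[0,0,0,0]
After op 6 (STO M1): stack=[empty] mem=[0,-12,0,0]
After op 7 (push 11): stack=[11] mem=[0,-12,0,0]
After op 8 (STO M3): stack=[empty] mem=[0,-12,0,11]
After op 9 (RCL M3): stack=[11] mem=[0,-12,0,11]
After op 10 (push 7): stack=[11,7] mem=[0,-12,0,11]
After op 11 (push 14): stack=[11,7,14] mem=[0,-12,0,11]
After op 12 (*): stack=[11,98] mem=[0,-12,0,11]
After op 13 (*): stack=[1078] mem=[0,-12,0,11]
After op 14 (pop): stack=[empty] mem=[0,-12,0,11]
After op 15 (push 9): stack=[9] mem=[0,-12,0,11]
After op 16 (STO M3): stack=[empty] mem=[0,-12,0,9]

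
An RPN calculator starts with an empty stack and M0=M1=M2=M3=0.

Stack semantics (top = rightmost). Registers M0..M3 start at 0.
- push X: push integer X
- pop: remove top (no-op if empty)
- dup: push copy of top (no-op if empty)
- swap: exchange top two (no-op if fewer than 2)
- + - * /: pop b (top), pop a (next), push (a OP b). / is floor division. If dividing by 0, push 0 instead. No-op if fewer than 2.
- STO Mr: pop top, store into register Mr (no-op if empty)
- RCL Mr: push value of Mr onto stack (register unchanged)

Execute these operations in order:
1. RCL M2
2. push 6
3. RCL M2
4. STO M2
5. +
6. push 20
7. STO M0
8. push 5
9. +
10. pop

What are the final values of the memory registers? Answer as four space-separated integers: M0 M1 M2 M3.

After op 1 (RCL M2): stack=[0] mem=[0,0,0,0]
After op 2 (push 6): stack=[0,6] mem=[0,0,0,0]
After op 3 (RCL M2): stack=[0,6,0] mem=[0,0,0,0]
After op 4 (STO M2): stack=[0,6] mem=[0,0,0,0]
After op 5 (+): stack=[6] mem=[0,0,0,0]
After op 6 (push 20): stack=[6,20] mem=[0,0,0,0]
After op 7 (STO M0): stack=[6] mem=[20,0,0,0]
After op 8 (push 5): stack=[6,5] mem=[20,0,0,0]
After op 9 (+): stack=[11] mem=[20,0,0,0]
After op 10 (pop): stack=[empty] mem=[20,0,0,0]

Answer: 20 0 0 0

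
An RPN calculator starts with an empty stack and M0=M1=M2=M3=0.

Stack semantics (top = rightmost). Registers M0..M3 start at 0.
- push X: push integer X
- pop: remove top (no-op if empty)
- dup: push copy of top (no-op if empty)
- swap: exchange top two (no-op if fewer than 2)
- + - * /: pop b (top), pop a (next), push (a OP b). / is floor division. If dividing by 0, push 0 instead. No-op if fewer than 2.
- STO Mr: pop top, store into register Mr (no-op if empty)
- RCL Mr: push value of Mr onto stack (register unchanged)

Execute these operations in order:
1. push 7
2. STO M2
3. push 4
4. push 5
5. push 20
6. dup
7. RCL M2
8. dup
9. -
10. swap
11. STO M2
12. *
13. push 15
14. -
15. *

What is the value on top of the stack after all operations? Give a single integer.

Answer: -75

Derivation:
After op 1 (push 7): stack=[7] mem=[0,0,0,0]
After op 2 (STO M2): stack=[empty] mem=[0,0,7,0]
After op 3 (push 4): stack=[4] mem=[0,0,7,0]
After op 4 (push 5): stack=[4,5] mem=[0,0,7,0]
After op 5 (push 20): stack=[4,5,20] mem=[0,0,7,0]
After op 6 (dup): stack=[4,5,20,20] mem=[0,0,7,0]
After op 7 (RCL M2): stack=[4,5,20,20,7] mem=[0,0,7,0]
After op 8 (dup): stack=[4,5,20,20,7,7] mem=[0,0,7,0]
After op 9 (-): stack=[4,5,20,20,0] mem=[0,0,7,0]
After op 10 (swap): stack=[4,5,20,0,20] mem=[0,0,7,0]
After op 11 (STO M2): stack=[4,5,20,0] mem=[0,0,20,0]
After op 12 (*): stack=[4,5,0] mem=[0,0,20,0]
After op 13 (push 15): stack=[4,5,0,15] mem=[0,0,20,0]
After op 14 (-): stack=[4,5,-15] mem=[0,0,20,0]
After op 15 (*): stack=[4,-75] mem=[0,0,20,0]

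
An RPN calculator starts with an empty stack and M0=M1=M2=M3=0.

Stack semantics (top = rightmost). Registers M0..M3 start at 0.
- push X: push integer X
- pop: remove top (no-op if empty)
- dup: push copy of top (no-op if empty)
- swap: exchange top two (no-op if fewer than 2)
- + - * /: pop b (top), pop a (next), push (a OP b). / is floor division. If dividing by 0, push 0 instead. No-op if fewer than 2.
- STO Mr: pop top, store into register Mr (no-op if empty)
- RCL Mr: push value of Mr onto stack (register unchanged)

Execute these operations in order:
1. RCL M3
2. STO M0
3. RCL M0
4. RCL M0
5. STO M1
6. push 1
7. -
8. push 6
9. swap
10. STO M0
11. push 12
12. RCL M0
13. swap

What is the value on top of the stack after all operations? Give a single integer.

Answer: 12

Derivation:
After op 1 (RCL M3): stack=[0] mem=[0,0,0,0]
After op 2 (STO M0): stack=[empty] mem=[0,0,0,0]
After op 3 (RCL M0): stack=[0] mem=[0,0,0,0]
After op 4 (RCL M0): stack=[0,0] mem=[0,0,0,0]
After op 5 (STO M1): stack=[0] mem=[0,0,0,0]
After op 6 (push 1): stack=[0,1] mem=[0,0,0,0]
After op 7 (-): stack=[-1] mem=[0,0,0,0]
After op 8 (push 6): stack=[-1,6] mem=[0,0,0,0]
After op 9 (swap): stack=[6,-1] mem=[0,0,0,0]
After op 10 (STO M0): stack=[6] mem=[-1,0,0,0]
After op 11 (push 12): stack=[6,12] mem=[-1,0,0,0]
After op 12 (RCL M0): stack=[6,12,-1] mem=[-1,0,0,0]
After op 13 (swap): stack=[6,-1,12] mem=[-1,0,0,0]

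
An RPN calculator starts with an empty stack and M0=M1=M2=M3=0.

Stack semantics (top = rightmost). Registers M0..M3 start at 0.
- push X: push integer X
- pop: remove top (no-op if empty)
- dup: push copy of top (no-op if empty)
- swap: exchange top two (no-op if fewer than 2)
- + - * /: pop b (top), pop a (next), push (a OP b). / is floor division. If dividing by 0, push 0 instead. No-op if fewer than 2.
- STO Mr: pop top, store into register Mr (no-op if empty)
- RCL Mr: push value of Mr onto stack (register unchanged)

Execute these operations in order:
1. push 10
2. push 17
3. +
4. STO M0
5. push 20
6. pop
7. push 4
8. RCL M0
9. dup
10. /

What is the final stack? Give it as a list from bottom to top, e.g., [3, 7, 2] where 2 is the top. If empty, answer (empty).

Answer: [4, 1]

Derivation:
After op 1 (push 10): stack=[10] mem=[0,0,0,0]
After op 2 (push 17): stack=[10,17] mem=[0,0,0,0]
After op 3 (+): stack=[27] mem=[0,0,0,0]
After op 4 (STO M0): stack=[empty] mem=[27,0,0,0]
After op 5 (push 20): stack=[20] mem=[27,0,0,0]
After op 6 (pop): stack=[empty] mem=[27,0,0,0]
After op 7 (push 4): stack=[4] mem=[27,0,0,0]
After op 8 (RCL M0): stack=[4,27] mem=[27,0,0,0]
After op 9 (dup): stack=[4,27,27] mem=[27,0,0,0]
After op 10 (/): stack=[4,1] mem=[27,0,0,0]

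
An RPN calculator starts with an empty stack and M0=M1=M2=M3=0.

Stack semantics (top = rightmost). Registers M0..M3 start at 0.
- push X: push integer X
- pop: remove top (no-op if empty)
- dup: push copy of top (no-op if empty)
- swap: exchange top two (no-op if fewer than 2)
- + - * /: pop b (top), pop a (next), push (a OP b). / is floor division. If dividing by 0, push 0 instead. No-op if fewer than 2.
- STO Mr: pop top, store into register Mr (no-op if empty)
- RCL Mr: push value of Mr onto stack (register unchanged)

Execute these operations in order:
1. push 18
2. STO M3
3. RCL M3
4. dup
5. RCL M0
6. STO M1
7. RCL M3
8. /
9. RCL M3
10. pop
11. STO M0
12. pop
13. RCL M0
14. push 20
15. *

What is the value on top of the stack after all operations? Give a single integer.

After op 1 (push 18): stack=[18] mem=[0,0,0,0]
After op 2 (STO M3): stack=[empty] mem=[0,0,0,18]
After op 3 (RCL M3): stack=[18] mem=[0,0,0,18]
After op 4 (dup): stack=[18,18] mem=[0,0,0,18]
After op 5 (RCL M0): stack=[18,18,0] mem=[0,0,0,18]
After op 6 (STO M1): stack=[18,18] mem=[0,0,0,18]
After op 7 (RCL M3): stack=[18,18,18] mem=[0,0,0,18]
After op 8 (/): stack=[18,1] mem=[0,0,0,18]
After op 9 (RCL M3): stack=[18,1,18] mem=[0,0,0,18]
After op 10 (pop): stack=[18,1] mem=[0,0,0,18]
After op 11 (STO M0): stack=[18] mem=[1,0,0,18]
After op 12 (pop): stack=[empty] mem=[1,0,0,18]
After op 13 (RCL M0): stack=[1] mem=[1,0,0,18]
After op 14 (push 20): stack=[1,20] mem=[1,0,0,18]
After op 15 (*): stack=[20] mem=[1,0,0,18]

Answer: 20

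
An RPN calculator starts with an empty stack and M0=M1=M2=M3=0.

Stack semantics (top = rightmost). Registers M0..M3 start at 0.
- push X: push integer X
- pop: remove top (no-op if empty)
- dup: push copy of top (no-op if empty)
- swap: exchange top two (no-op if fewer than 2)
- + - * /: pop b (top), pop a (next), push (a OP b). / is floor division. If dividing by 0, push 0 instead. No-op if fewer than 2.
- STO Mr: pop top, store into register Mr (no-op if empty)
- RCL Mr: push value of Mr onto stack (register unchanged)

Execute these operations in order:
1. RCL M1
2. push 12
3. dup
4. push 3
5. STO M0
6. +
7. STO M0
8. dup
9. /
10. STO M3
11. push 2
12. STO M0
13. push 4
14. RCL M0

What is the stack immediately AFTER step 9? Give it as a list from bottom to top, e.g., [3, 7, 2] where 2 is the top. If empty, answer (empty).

After op 1 (RCL M1): stack=[0] mem=[0,0,0,0]
After op 2 (push 12): stack=[0,12] mem=[0,0,0,0]
After op 3 (dup): stack=[0,12,12] mem=[0,0,0,0]
After op 4 (push 3): stack=[0,12,12,3] mem=[0,0,0,0]
After op 5 (STO M0): stack=[0,12,12] mem=[3,0,0,0]
After op 6 (+): stack=[0,24] mem=[3,0,0,0]
After op 7 (STO M0): stack=[0] mem=[24,0,0,0]
After op 8 (dup): stack=[0,0] mem=[24,0,0,0]
After op 9 (/): stack=[0] mem=[24,0,0,0]

[0]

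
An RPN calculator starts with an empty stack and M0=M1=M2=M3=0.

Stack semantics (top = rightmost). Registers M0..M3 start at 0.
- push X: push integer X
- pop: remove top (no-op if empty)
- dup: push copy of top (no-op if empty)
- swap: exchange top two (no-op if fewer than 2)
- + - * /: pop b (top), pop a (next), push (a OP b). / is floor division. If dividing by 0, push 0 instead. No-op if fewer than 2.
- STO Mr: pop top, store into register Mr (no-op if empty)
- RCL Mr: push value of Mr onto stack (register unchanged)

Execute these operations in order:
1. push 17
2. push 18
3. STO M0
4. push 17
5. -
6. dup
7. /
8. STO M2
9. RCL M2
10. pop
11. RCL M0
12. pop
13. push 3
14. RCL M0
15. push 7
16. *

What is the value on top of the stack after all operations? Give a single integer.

After op 1 (push 17): stack=[17] mem=[0,0,0,0]
After op 2 (push 18): stack=[17,18] mem=[0,0,0,0]
After op 3 (STO M0): stack=[17] mem=[18,0,0,0]
After op 4 (push 17): stack=[17,17] mem=[18,0,0,0]
After op 5 (-): stack=[0] mem=[18,0,0,0]
After op 6 (dup): stack=[0,0] mem=[18,0,0,0]
After op 7 (/): stack=[0] mem=[18,0,0,0]
After op 8 (STO M2): stack=[empty] mem=[18,0,0,0]
After op 9 (RCL M2): stack=[0] mem=[18,0,0,0]
After op 10 (pop): stack=[empty] mem=[18,0,0,0]
After op 11 (RCL M0): stack=[18] mem=[18,0,0,0]
After op 12 (pop): stack=[empty] mem=[18,0,0,0]
After op 13 (push 3): stack=[3] mem=[18,0,0,0]
After op 14 (RCL M0): stack=[3,18] mem=[18,0,0,0]
After op 15 (push 7): stack=[3,18,7] mem=[18,0,0,0]
After op 16 (*): stack=[3,126] mem=[18,0,0,0]

Answer: 126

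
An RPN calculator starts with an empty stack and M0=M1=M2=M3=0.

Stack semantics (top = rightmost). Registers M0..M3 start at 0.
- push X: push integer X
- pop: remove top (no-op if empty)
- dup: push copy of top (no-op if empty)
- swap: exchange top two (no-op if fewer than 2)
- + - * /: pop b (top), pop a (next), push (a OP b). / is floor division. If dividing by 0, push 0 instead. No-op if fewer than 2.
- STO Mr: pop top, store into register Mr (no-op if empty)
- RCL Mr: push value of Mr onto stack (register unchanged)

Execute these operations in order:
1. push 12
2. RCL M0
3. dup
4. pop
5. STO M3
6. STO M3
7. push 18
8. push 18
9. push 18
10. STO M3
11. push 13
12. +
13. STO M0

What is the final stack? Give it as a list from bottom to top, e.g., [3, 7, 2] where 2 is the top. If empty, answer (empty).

Answer: [18]

Derivation:
After op 1 (push 12): stack=[12] mem=[0,0,0,0]
After op 2 (RCL M0): stack=[12,0] mem=[0,0,0,0]
After op 3 (dup): stack=[12,0,0] mem=[0,0,0,0]
After op 4 (pop): stack=[12,0] mem=[0,0,0,0]
After op 5 (STO M3): stack=[12] mem=[0,0,0,0]
After op 6 (STO M3): stack=[empty] mem=[0,0,0,12]
After op 7 (push 18): stack=[18] mem=[0,0,0,12]
After op 8 (push 18): stack=[18,18] mem=[0,0,0,12]
After op 9 (push 18): stack=[18,18,18] mem=[0,0,0,12]
After op 10 (STO M3): stack=[18,18] mem=[0,0,0,18]
After op 11 (push 13): stack=[18,18,13] mem=[0,0,0,18]
After op 12 (+): stack=[18,31] mem=[0,0,0,18]
After op 13 (STO M0): stack=[18] mem=[31,0,0,18]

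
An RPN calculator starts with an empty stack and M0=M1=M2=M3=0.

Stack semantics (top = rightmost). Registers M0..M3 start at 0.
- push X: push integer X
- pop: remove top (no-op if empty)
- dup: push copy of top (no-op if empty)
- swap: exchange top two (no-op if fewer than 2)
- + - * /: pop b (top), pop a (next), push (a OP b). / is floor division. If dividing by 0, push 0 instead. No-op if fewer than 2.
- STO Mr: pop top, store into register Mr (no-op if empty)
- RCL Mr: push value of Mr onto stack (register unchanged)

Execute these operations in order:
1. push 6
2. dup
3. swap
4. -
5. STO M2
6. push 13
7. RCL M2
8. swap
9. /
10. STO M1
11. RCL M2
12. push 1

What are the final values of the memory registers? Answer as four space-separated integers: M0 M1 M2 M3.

After op 1 (push 6): stack=[6] mem=[0,0,0,0]
After op 2 (dup): stack=[6,6] mem=[0,0,0,0]
After op 3 (swap): stack=[6,6] mem=[0,0,0,0]
After op 4 (-): stack=[0] mem=[0,0,0,0]
After op 5 (STO M2): stack=[empty] mem=[0,0,0,0]
After op 6 (push 13): stack=[13] mem=[0,0,0,0]
After op 7 (RCL M2): stack=[13,0] mem=[0,0,0,0]
After op 8 (swap): stack=[0,13] mem=[0,0,0,0]
After op 9 (/): stack=[0] mem=[0,0,0,0]
After op 10 (STO M1): stack=[empty] mem=[0,0,0,0]
After op 11 (RCL M2): stack=[0] mem=[0,0,0,0]
After op 12 (push 1): stack=[0,1] mem=[0,0,0,0]

Answer: 0 0 0 0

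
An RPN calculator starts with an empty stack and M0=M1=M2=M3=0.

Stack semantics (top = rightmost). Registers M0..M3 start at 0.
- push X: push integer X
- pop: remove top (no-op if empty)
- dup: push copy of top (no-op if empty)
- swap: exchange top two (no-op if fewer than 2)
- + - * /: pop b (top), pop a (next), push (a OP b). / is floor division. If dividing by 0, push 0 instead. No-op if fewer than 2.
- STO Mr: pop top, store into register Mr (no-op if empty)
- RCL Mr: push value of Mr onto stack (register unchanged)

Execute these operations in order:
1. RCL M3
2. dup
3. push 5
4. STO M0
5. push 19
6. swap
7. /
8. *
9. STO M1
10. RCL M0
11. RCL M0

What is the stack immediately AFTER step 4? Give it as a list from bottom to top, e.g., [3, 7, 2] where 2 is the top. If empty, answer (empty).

After op 1 (RCL M3): stack=[0] mem=[0,0,0,0]
After op 2 (dup): stack=[0,0] mem=[0,0,0,0]
After op 3 (push 5): stack=[0,0,5] mem=[0,0,0,0]
After op 4 (STO M0): stack=[0,0] mem=[5,0,0,0]

[0, 0]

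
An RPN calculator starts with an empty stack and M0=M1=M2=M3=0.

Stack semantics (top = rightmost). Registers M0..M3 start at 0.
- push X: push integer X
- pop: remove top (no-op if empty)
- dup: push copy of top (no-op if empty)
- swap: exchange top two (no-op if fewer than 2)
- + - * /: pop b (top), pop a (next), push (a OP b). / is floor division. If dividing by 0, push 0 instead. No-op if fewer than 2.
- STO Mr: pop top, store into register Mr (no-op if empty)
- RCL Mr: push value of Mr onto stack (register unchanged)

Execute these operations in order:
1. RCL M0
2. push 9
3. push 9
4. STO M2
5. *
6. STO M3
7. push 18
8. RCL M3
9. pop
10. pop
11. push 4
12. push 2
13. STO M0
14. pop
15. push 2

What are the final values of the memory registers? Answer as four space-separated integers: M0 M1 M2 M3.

Answer: 2 0 9 0

Derivation:
After op 1 (RCL M0): stack=[0] mem=[0,0,0,0]
After op 2 (push 9): stack=[0,9] mem=[0,0,0,0]
After op 3 (push 9): stack=[0,9,9] mem=[0,0,0,0]
After op 4 (STO M2): stack=[0,9] mem=[0,0,9,0]
After op 5 (*): stack=[0] mem=[0,0,9,0]
After op 6 (STO M3): stack=[empty] mem=[0,0,9,0]
After op 7 (push 18): stack=[18] mem=[0,0,9,0]
After op 8 (RCL M3): stack=[18,0] mem=[0,0,9,0]
After op 9 (pop): stack=[18] mem=[0,0,9,0]
After op 10 (pop): stack=[empty] mem=[0,0,9,0]
After op 11 (push 4): stack=[4] mem=[0,0,9,0]
After op 12 (push 2): stack=[4,2] mem=[0,0,9,0]
After op 13 (STO M0): stack=[4] mem=[2,0,9,0]
After op 14 (pop): stack=[empty] mem=[2,0,9,0]
After op 15 (push 2): stack=[2] mem=[2,0,9,0]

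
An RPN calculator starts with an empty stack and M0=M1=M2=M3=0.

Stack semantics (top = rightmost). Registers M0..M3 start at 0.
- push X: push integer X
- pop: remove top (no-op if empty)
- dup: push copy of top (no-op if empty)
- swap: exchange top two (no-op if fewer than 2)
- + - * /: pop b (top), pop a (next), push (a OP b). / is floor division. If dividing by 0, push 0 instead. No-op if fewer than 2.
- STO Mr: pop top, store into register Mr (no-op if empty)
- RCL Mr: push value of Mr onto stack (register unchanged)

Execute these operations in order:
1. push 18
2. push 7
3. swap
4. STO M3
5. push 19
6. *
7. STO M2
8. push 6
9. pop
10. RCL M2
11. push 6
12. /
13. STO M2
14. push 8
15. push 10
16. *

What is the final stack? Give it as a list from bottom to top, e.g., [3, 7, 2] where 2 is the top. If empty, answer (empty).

After op 1 (push 18): stack=[18] mem=[0,0,0,0]
After op 2 (push 7): stack=[18,7] mem=[0,0,0,0]
After op 3 (swap): stack=[7,18] mem=[0,0,0,0]
After op 4 (STO M3): stack=[7] mem=[0,0,0,18]
After op 5 (push 19): stack=[7,19] mem=[0,0,0,18]
After op 6 (*): stack=[133] mem=[0,0,0,18]
After op 7 (STO M2): stack=[empty] mem=[0,0,133,18]
After op 8 (push 6): stack=[6] mem=[0,0,133,18]
After op 9 (pop): stack=[empty] mem=[0,0,133,18]
After op 10 (RCL M2): stack=[133] mem=[0,0,133,18]
After op 11 (push 6): stack=[133,6] mem=[0,0,133,18]
After op 12 (/): stack=[22] mem=[0,0,133,18]
After op 13 (STO M2): stack=[empty] mem=[0,0,22,18]
After op 14 (push 8): stack=[8] mem=[0,0,22,18]
After op 15 (push 10): stack=[8,10] mem=[0,0,22,18]
After op 16 (*): stack=[80] mem=[0,0,22,18]

Answer: [80]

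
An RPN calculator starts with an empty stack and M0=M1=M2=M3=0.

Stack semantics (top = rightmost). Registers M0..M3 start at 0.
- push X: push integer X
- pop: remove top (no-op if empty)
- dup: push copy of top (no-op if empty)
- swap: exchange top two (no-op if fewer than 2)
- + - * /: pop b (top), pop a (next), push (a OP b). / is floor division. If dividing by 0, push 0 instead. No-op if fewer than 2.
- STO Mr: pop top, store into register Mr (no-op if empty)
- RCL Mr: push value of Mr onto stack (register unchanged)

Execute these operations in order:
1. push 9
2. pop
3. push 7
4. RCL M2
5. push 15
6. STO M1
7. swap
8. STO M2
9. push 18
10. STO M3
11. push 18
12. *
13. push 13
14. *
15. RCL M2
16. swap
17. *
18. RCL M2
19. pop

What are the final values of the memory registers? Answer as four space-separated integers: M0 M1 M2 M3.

Answer: 0 15 7 18

Derivation:
After op 1 (push 9): stack=[9] mem=[0,0,0,0]
After op 2 (pop): stack=[empty] mem=[0,0,0,0]
After op 3 (push 7): stack=[7] mem=[0,0,0,0]
After op 4 (RCL M2): stack=[7,0] mem=[0,0,0,0]
After op 5 (push 15): stack=[7,0,15] mem=[0,0,0,0]
After op 6 (STO M1): stack=[7,0] mem=[0,15,0,0]
After op 7 (swap): stack=[0,7] mem=[0,15,0,0]
After op 8 (STO M2): stack=[0] mem=[0,15,7,0]
After op 9 (push 18): stack=[0,18] mem=[0,15,7,0]
After op 10 (STO M3): stack=[0] mem=[0,15,7,18]
After op 11 (push 18): stack=[0,18] mem=[0,15,7,18]
After op 12 (*): stack=[0] mem=[0,15,7,18]
After op 13 (push 13): stack=[0,13] mem=[0,15,7,18]
After op 14 (*): stack=[0] mem=[0,15,7,18]
After op 15 (RCL M2): stack=[0,7] mem=[0,15,7,18]
After op 16 (swap): stack=[7,0] mem=[0,15,7,18]
After op 17 (*): stack=[0] mem=[0,15,7,18]
After op 18 (RCL M2): stack=[0,7] mem=[0,15,7,18]
After op 19 (pop): stack=[0] mem=[0,15,7,18]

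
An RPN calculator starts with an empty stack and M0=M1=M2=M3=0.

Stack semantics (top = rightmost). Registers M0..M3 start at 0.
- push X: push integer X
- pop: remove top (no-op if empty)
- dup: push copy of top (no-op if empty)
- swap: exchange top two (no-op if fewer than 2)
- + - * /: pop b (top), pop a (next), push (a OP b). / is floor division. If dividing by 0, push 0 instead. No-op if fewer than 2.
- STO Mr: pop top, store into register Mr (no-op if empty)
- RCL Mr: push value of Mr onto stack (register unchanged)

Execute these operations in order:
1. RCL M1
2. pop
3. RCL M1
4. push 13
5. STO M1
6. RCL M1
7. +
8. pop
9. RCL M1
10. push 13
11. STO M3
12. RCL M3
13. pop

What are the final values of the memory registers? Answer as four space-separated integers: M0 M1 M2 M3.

Answer: 0 13 0 13

Derivation:
After op 1 (RCL M1): stack=[0] mem=[0,0,0,0]
After op 2 (pop): stack=[empty] mem=[0,0,0,0]
After op 3 (RCL M1): stack=[0] mem=[0,0,0,0]
After op 4 (push 13): stack=[0,13] mem=[0,0,0,0]
After op 5 (STO M1): stack=[0] mem=[0,13,0,0]
After op 6 (RCL M1): stack=[0,13] mem=[0,13,0,0]
After op 7 (+): stack=[13] mem=[0,13,0,0]
After op 8 (pop): stack=[empty] mem=[0,13,0,0]
After op 9 (RCL M1): stack=[13] mem=[0,13,0,0]
After op 10 (push 13): stack=[13,13] mem=[0,13,0,0]
After op 11 (STO M3): stack=[13] mem=[0,13,0,13]
After op 12 (RCL M3): stack=[13,13] mem=[0,13,0,13]
After op 13 (pop): stack=[13] mem=[0,13,0,13]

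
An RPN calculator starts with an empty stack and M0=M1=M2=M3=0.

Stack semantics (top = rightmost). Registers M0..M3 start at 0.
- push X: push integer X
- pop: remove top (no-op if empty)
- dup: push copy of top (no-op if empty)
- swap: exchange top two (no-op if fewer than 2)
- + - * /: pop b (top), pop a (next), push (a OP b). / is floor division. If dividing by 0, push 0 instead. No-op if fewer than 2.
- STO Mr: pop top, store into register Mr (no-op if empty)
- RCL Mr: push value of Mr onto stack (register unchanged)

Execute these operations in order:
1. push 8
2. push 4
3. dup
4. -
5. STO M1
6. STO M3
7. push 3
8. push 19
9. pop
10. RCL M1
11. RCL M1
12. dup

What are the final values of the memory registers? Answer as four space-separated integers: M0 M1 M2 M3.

After op 1 (push 8): stack=[8] mem=[0,0,0,0]
After op 2 (push 4): stack=[8,4] mem=[0,0,0,0]
After op 3 (dup): stack=[8,4,4] mem=[0,0,0,0]
After op 4 (-): stack=[8,0] mem=[0,0,0,0]
After op 5 (STO M1): stack=[8] mem=[0,0,0,0]
After op 6 (STO M3): stack=[empty] mem=[0,0,0,8]
After op 7 (push 3): stack=[3] mem=[0,0,0,8]
After op 8 (push 19): stack=[3,19] mem=[0,0,0,8]
After op 9 (pop): stack=[3] mem=[0,0,0,8]
After op 10 (RCL M1): stack=[3,0] mem=[0,0,0,8]
After op 11 (RCL M1): stack=[3,0,0] mem=[0,0,0,8]
After op 12 (dup): stack=[3,0,0,0] mem=[0,0,0,8]

Answer: 0 0 0 8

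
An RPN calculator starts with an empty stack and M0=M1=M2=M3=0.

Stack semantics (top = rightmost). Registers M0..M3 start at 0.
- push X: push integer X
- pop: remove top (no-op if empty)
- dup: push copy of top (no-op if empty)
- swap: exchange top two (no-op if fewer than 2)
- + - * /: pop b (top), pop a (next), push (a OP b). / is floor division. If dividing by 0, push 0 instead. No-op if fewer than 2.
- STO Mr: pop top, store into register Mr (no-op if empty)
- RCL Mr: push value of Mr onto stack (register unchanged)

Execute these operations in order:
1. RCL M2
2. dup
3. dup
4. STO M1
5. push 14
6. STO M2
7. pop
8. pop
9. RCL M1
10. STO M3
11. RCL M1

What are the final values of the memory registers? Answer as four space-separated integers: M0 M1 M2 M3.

After op 1 (RCL M2): stack=[0] mem=[0,0,0,0]
After op 2 (dup): stack=[0,0] mem=[0,0,0,0]
After op 3 (dup): stack=[0,0,0] mem=[0,0,0,0]
After op 4 (STO M1): stack=[0,0] mem=[0,0,0,0]
After op 5 (push 14): stack=[0,0,14] mem=[0,0,0,0]
After op 6 (STO M2): stack=[0,0] mem=[0,0,14,0]
After op 7 (pop): stack=[0] mem=[0,0,14,0]
After op 8 (pop): stack=[empty] mem=[0,0,14,0]
After op 9 (RCL M1): stack=[0] mem=[0,0,14,0]
After op 10 (STO M3): stack=[empty] mem=[0,0,14,0]
After op 11 (RCL M1): stack=[0] mem=[0,0,14,0]

Answer: 0 0 14 0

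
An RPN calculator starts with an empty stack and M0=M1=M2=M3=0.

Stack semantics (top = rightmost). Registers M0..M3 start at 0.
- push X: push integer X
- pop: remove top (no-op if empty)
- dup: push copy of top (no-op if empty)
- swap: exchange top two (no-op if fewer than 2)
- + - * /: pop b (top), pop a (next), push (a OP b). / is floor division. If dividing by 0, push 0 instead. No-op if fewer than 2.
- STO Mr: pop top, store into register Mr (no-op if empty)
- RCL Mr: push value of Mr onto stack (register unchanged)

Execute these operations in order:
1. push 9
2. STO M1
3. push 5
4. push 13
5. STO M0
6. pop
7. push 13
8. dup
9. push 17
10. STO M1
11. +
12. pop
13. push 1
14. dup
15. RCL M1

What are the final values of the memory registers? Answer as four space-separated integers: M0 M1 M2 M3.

Answer: 13 17 0 0

Derivation:
After op 1 (push 9): stack=[9] mem=[0,0,0,0]
After op 2 (STO M1): stack=[empty] mem=[0,9,0,0]
After op 3 (push 5): stack=[5] mem=[0,9,0,0]
After op 4 (push 13): stack=[5,13] mem=[0,9,0,0]
After op 5 (STO M0): stack=[5] mem=[13,9,0,0]
After op 6 (pop): stack=[empty] mem=[13,9,0,0]
After op 7 (push 13): stack=[13] mem=[13,9,0,0]
After op 8 (dup): stack=[13,13] mem=[13,9,0,0]
After op 9 (push 17): stack=[13,13,17] mem=[13,9,0,0]
After op 10 (STO M1): stack=[13,13] mem=[13,17,0,0]
After op 11 (+): stack=[26] mem=[13,17,0,0]
After op 12 (pop): stack=[empty] mem=[13,17,0,0]
After op 13 (push 1): stack=[1] mem=[13,17,0,0]
After op 14 (dup): stack=[1,1] mem=[13,17,0,0]
After op 15 (RCL M1): stack=[1,1,17] mem=[13,17,0,0]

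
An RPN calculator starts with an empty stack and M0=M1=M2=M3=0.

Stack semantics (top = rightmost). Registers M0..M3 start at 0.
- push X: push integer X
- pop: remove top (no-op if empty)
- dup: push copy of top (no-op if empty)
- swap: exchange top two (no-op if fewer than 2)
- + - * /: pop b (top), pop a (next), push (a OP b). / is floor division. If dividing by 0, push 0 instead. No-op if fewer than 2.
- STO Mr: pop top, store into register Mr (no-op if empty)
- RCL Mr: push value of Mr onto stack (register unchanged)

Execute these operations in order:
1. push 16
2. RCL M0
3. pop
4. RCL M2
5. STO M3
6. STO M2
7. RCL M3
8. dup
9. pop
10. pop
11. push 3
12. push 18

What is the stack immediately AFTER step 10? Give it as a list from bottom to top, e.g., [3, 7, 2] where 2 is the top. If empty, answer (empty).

After op 1 (push 16): stack=[16] mem=[0,0,0,0]
After op 2 (RCL M0): stack=[16,0] mem=[0,0,0,0]
After op 3 (pop): stack=[16] mem=[0,0,0,0]
After op 4 (RCL M2): stack=[16,0] mem=[0,0,0,0]
After op 5 (STO M3): stack=[16] mem=[0,0,0,0]
After op 6 (STO M2): stack=[empty] mem=[0,0,16,0]
After op 7 (RCL M3): stack=[0] mem=[0,0,16,0]
After op 8 (dup): stack=[0,0] mem=[0,0,16,0]
After op 9 (pop): stack=[0] mem=[0,0,16,0]
After op 10 (pop): stack=[empty] mem=[0,0,16,0]

(empty)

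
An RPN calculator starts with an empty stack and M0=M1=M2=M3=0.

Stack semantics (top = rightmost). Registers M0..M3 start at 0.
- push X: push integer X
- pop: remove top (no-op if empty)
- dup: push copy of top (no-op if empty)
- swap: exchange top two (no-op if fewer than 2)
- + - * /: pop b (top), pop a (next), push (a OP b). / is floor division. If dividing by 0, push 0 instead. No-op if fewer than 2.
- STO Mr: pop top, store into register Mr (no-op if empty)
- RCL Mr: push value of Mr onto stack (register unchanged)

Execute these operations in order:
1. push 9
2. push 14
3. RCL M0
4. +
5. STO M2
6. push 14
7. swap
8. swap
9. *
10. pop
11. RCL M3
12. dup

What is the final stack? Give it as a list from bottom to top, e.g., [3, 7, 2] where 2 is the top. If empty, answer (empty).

Answer: [0, 0]

Derivation:
After op 1 (push 9): stack=[9] mem=[0,0,0,0]
After op 2 (push 14): stack=[9,14] mem=[0,0,0,0]
After op 3 (RCL M0): stack=[9,14,0] mem=[0,0,0,0]
After op 4 (+): stack=[9,14] mem=[0,0,0,0]
After op 5 (STO M2): stack=[9] mem=[0,0,14,0]
After op 6 (push 14): stack=[9,14] mem=[0,0,14,0]
After op 7 (swap): stack=[14,9] mem=[0,0,14,0]
After op 8 (swap): stack=[9,14] mem=[0,0,14,0]
After op 9 (*): stack=[126] mem=[0,0,14,0]
After op 10 (pop): stack=[empty] mem=[0,0,14,0]
After op 11 (RCL M3): stack=[0] mem=[0,0,14,0]
After op 12 (dup): stack=[0,0] mem=[0,0,14,0]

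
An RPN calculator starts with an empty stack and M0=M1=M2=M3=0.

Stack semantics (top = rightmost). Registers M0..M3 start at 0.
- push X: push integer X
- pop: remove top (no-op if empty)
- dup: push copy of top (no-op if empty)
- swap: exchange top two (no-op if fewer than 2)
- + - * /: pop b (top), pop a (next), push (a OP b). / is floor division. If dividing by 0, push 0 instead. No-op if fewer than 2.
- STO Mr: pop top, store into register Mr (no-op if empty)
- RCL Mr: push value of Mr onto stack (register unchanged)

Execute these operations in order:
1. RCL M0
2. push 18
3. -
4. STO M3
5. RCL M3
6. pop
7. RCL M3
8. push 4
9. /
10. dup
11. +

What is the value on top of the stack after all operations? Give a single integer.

Answer: -10

Derivation:
After op 1 (RCL M0): stack=[0] mem=[0,0,0,0]
After op 2 (push 18): stack=[0,18] mem=[0,0,0,0]
After op 3 (-): stack=[-18] mem=[0,0,0,0]
After op 4 (STO M3): stack=[empty] mem=[0,0,0,-18]
After op 5 (RCL M3): stack=[-18] mem=[0,0,0,-18]
After op 6 (pop): stack=[empty] mem=[0,0,0,-18]
After op 7 (RCL M3): stack=[-18] mem=[0,0,0,-18]
After op 8 (push 4): stack=[-18,4] mem=[0,0,0,-18]
After op 9 (/): stack=[-5] mem=[0,0,0,-18]
After op 10 (dup): stack=[-5,-5] mem=[0,0,0,-18]
After op 11 (+): stack=[-10] mem=[0,0,0,-18]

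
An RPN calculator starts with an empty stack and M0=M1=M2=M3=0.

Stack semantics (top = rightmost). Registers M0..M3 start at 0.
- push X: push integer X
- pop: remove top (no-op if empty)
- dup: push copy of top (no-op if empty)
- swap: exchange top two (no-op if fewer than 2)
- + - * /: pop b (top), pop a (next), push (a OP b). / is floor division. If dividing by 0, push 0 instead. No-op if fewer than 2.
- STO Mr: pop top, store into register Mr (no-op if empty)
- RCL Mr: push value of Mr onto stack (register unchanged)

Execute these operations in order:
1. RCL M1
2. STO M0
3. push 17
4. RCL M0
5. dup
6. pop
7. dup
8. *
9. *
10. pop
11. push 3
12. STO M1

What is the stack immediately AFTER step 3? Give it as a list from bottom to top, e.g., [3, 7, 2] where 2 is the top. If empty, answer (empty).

After op 1 (RCL M1): stack=[0] mem=[0,0,0,0]
After op 2 (STO M0): stack=[empty] mem=[0,0,0,0]
After op 3 (push 17): stack=[17] mem=[0,0,0,0]

[17]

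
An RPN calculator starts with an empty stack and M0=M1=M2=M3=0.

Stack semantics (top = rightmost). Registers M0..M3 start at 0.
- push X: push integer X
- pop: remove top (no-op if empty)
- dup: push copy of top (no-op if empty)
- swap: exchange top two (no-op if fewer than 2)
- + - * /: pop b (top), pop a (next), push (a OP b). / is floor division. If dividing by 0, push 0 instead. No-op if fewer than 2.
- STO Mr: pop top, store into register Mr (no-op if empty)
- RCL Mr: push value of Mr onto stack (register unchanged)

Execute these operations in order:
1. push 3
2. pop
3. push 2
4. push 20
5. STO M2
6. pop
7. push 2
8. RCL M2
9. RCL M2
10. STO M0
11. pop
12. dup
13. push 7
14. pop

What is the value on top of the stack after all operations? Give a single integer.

After op 1 (push 3): stack=[3] mem=[0,0,0,0]
After op 2 (pop): stack=[empty] mem=[0,0,0,0]
After op 3 (push 2): stack=[2] mem=[0,0,0,0]
After op 4 (push 20): stack=[2,20] mem=[0,0,0,0]
After op 5 (STO M2): stack=[2] mem=[0,0,20,0]
After op 6 (pop): stack=[empty] mem=[0,0,20,0]
After op 7 (push 2): stack=[2] mem=[0,0,20,0]
After op 8 (RCL M2): stack=[2,20] mem=[0,0,20,0]
After op 9 (RCL M2): stack=[2,20,20] mem=[0,0,20,0]
After op 10 (STO M0): stack=[2,20] mem=[20,0,20,0]
After op 11 (pop): stack=[2] mem=[20,0,20,0]
After op 12 (dup): stack=[2,2] mem=[20,0,20,0]
After op 13 (push 7): stack=[2,2,7] mem=[20,0,20,0]
After op 14 (pop): stack=[2,2] mem=[20,0,20,0]

Answer: 2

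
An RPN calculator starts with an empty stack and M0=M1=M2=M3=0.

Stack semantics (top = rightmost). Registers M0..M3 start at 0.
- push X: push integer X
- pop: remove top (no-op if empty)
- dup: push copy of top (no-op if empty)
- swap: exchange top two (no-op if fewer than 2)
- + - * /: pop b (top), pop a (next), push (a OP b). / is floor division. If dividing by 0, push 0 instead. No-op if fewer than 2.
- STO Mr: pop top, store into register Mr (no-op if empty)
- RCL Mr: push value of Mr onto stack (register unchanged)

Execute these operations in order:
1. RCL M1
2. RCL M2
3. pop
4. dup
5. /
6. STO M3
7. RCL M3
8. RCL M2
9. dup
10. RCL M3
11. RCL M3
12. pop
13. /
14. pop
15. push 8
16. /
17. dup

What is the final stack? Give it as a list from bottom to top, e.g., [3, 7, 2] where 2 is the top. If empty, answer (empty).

After op 1 (RCL M1): stack=[0] mem=[0,0,0,0]
After op 2 (RCL M2): stack=[0,0] mem=[0,0,0,0]
After op 3 (pop): stack=[0] mem=[0,0,0,0]
After op 4 (dup): stack=[0,0] mem=[0,0,0,0]
After op 5 (/): stack=[0] mem=[0,0,0,0]
After op 6 (STO M3): stack=[empty] mem=[0,0,0,0]
After op 7 (RCL M3): stack=[0] mem=[0,0,0,0]
After op 8 (RCL M2): stack=[0,0] mem=[0,0,0,0]
After op 9 (dup): stack=[0,0,0] mem=[0,0,0,0]
After op 10 (RCL M3): stack=[0,0,0,0] mem=[0,0,0,0]
After op 11 (RCL M3): stack=[0,0,0,0,0] mem=[0,0,0,0]
After op 12 (pop): stack=[0,0,0,0] mem=[0,0,0,0]
After op 13 (/): stack=[0,0,0] mem=[0,0,0,0]
After op 14 (pop): stack=[0,0] mem=[0,0,0,0]
After op 15 (push 8): stack=[0,0,8] mem=[0,0,0,0]
After op 16 (/): stack=[0,0] mem=[0,0,0,0]
After op 17 (dup): stack=[0,0,0] mem=[0,0,0,0]

Answer: [0, 0, 0]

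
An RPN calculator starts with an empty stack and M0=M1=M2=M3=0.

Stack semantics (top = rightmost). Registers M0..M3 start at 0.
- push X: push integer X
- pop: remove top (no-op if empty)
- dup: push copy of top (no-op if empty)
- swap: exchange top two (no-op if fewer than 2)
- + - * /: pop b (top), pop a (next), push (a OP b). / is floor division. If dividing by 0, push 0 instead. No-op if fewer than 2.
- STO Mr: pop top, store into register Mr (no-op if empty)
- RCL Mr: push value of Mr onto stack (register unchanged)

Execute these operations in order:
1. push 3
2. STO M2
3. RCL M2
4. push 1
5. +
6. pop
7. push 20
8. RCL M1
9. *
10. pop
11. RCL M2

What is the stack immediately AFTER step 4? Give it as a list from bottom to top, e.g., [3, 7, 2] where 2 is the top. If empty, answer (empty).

After op 1 (push 3): stack=[3] mem=[0,0,0,0]
After op 2 (STO M2): stack=[empty] mem=[0,0,3,0]
After op 3 (RCL M2): stack=[3] mem=[0,0,3,0]
After op 4 (push 1): stack=[3,1] mem=[0,0,3,0]

[3, 1]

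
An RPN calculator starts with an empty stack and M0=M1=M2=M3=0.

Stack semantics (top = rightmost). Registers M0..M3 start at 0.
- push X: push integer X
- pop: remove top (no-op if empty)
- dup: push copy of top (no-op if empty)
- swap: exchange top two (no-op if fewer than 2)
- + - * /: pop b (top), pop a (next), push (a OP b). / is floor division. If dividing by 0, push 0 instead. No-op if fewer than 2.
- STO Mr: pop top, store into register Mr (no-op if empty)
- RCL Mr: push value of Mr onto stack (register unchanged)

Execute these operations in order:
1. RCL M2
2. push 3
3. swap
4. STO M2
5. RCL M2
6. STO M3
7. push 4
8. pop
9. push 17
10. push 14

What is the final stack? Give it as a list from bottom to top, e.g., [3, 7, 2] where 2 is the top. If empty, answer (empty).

Answer: [3, 17, 14]

Derivation:
After op 1 (RCL M2): stack=[0] mem=[0,0,0,0]
After op 2 (push 3): stack=[0,3] mem=[0,0,0,0]
After op 3 (swap): stack=[3,0] mem=[0,0,0,0]
After op 4 (STO M2): stack=[3] mem=[0,0,0,0]
After op 5 (RCL M2): stack=[3,0] mem=[0,0,0,0]
After op 6 (STO M3): stack=[3] mem=[0,0,0,0]
After op 7 (push 4): stack=[3,4] mem=[0,0,0,0]
After op 8 (pop): stack=[3] mem=[0,0,0,0]
After op 9 (push 17): stack=[3,17] mem=[0,0,0,0]
After op 10 (push 14): stack=[3,17,14] mem=[0,0,0,0]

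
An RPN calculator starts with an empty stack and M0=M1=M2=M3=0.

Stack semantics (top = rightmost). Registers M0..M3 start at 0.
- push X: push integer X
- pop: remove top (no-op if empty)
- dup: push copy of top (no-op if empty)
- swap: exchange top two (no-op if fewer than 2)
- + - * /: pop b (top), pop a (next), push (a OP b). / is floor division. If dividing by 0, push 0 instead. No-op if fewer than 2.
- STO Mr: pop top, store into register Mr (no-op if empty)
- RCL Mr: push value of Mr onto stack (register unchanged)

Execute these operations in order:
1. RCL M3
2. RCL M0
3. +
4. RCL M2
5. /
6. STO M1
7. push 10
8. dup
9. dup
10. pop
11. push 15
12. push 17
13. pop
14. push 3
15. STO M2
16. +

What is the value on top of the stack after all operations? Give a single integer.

After op 1 (RCL M3): stack=[0] mem=[0,0,0,0]
After op 2 (RCL M0): stack=[0,0] mem=[0,0,0,0]
After op 3 (+): stack=[0] mem=[0,0,0,0]
After op 4 (RCL M2): stack=[0,0] mem=[0,0,0,0]
After op 5 (/): stack=[0] mem=[0,0,0,0]
After op 6 (STO M1): stack=[empty] mem=[0,0,0,0]
After op 7 (push 10): stack=[10] mem=[0,0,0,0]
After op 8 (dup): stack=[10,10] mem=[0,0,0,0]
After op 9 (dup): stack=[10,10,10] mem=[0,0,0,0]
After op 10 (pop): stack=[10,10] mem=[0,0,0,0]
After op 11 (push 15): stack=[10,10,15] mem=[0,0,0,0]
After op 12 (push 17): stack=[10,10,15,17] mem=[0,0,0,0]
After op 13 (pop): stack=[10,10,15] mem=[0,0,0,0]
After op 14 (push 3): stack=[10,10,15,3] mem=[0,0,0,0]
After op 15 (STO M2): stack=[10,10,15] mem=[0,0,3,0]
After op 16 (+): stack=[10,25] mem=[0,0,3,0]

Answer: 25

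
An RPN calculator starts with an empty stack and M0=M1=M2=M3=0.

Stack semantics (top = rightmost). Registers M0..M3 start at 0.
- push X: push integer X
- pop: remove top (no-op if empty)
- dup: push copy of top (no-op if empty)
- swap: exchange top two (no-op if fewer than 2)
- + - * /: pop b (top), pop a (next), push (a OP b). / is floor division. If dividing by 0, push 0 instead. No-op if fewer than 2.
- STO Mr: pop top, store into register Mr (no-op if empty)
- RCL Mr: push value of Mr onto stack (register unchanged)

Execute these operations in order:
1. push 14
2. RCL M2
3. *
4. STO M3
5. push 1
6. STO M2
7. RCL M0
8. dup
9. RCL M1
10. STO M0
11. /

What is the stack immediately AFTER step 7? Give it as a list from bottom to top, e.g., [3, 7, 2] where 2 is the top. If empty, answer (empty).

After op 1 (push 14): stack=[14] mem=[0,0,0,0]
After op 2 (RCL M2): stack=[14,0] mem=[0,0,0,0]
After op 3 (*): stack=[0] mem=[0,0,0,0]
After op 4 (STO M3): stack=[empty] mem=[0,0,0,0]
After op 5 (push 1): stack=[1] mem=[0,0,0,0]
After op 6 (STO M2): stack=[empty] mem=[0,0,1,0]
After op 7 (RCL M0): stack=[0] mem=[0,0,1,0]

[0]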